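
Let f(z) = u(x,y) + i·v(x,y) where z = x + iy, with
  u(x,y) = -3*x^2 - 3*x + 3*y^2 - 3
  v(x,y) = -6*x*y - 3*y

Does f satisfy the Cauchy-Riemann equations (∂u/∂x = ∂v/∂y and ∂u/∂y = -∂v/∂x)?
∂u/∂x = -6*x - 3
∂v/∂y = -6*x - 3
∂u/∂y = 6*y
∂v/∂x = -6*y
∂u/∂x = ∂v/∂y and ∂u/∂y = -∂v/∂x hold identically; f is analytic.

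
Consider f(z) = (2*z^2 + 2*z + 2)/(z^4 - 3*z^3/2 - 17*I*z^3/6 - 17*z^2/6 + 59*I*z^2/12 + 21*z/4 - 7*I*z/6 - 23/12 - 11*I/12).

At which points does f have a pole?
The singularities of f are the zeros of the denominator. Factoring,
  z^4 - 3*z^3/2 - 17*I*z^3/6 - 17*z^2/6 + 59*I*z^2/12 + 21*z/4 - 7*I*z/6 - 23/12 - 11*I/12 = (z - 1/2 - I)*(z - 1 - I/3)*(z - 1)*(z + 1 - 3*I/2)
so the candidates are z = 1/2 + I, z = 1 + I/3, z = 1, z = -1 + 3*I/2.

Check the numerator P(z) = 2*z^2 + 2*z + 2 at each one:
  P(1/2 + I) = 3/2 + 4*I ≠ 0, so z = 1/2 + I is a (simple) pole.
  P(1 + I/3) = 52/9 + 2*I ≠ 0, so z = 1 + I/3 is a (simple) pole.
  P(1) = 6 ≠ 0, so z = 1 is a (simple) pole.
  P(-1 + 3*I/2) = -5/2 - 3*I ≠ 0, so z = -1 + 3*I/2 is a (simple) pole.

Poles of f: {-1 + 3*I/2, 1/2 + I, 1, 1 + I/3}

Final answer: {-1 + 3*I/2, 1/2 + I, 1, 1 + I/3}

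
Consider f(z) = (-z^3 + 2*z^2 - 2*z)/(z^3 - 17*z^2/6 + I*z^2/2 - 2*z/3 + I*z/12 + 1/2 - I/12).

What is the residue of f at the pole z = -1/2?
Write f(z) = P(z)/Q(z) with P(z) = -z^3 + 2*z^2 - 2*z and Q(z) = z^3 - 17*z^2/6 + I*z^2/2 - 2*z/3 + I*z/12 + 1/2 - I/12.
The denominator factors as Q(z) = (z - 3 + I/2)*(z + 1/2)*(z - 1/3), so z = -1/2 is a simple zero of Q and P is analytic there; z = -1/2 is therefore a simple pole and
  Res(f, z₀) = P(z₀)/Q'(z₀).

Q'(z) = 3*z^2 - 17*z/3 + I*z - 2/3 + I/12, so Q'(-1/2) = 35/12 - 5*I/12.
P(-1/2) = 13/8.

Res(f, -1/2) = (13/8)/(35/12 - 5*I/12) = 273/500 + 39*I/500

Final answer: 273/500 + 39*I/500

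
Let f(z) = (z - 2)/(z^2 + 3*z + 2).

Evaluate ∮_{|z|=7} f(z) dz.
2*I*pi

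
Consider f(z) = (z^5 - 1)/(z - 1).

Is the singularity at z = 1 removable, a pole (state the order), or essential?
The numerator vanishes at z = 1 ((1)^5 = 1), so it is divisible by z - 1:
  z^5 - 1 = (z - 1)*(z^4 + z^3 + z^2 + z + 1)
Hence for z ≠ 1, f(z) = z^4 + z^3 + z^2 + z + 1, a polynomial, and lim_{z→1} f(z) = 5 is finite.
So the singularity is removable.

Final answer: removable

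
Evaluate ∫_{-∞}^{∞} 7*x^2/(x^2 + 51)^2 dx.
Let f(z) = 7*z^2/(z^2 + 51)^2. The denominator has no real zeros and deg Q - deg P = 2 ≥ 2, so the integral of f over the upper semicircle |z| = R tends to 0 as R → ∞. Closing the contour in the upper half-plane,
  ∫_{-∞}^{∞} f(x) dx = 2πi · Σ Res(f, z_k)  over the poles with Im z_k > 0.

Zeros of the denominator: z^2 + 51 = 0 gives z = ±sqrt(51)*I.
Upper half-plane: z = sqrt(51)*I (a pole of order 2).

Write f(z) = g(z)/(z - sqrt(51)*I)^2 with g(z) = 7*z^2/(z + sqrt(51)*I)^2. For a double pole, Res(f, z₀) = g'(z₀):
  g'(z) = 14*sqrt(51)*I*z/(z + sqrt(51)*I)^3
  Res(f, sqrt(51)*I) = g'(sqrt(51)*I) = -7*sqrt(51)*I/204

∫_{-∞}^{∞} f(x) dx = 2πi · (-7*sqrt(51)*I/204) = 7*sqrt(51)*pi/102

Final answer: 7*sqrt(51)*pi/102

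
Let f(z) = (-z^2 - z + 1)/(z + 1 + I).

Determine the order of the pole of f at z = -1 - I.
Factor the denominator:
  z + 1 + I = (z + 1 + I)

The numerator P(z) = -z^2 - z + 1 has P(-1 - I) = 2 - I ≠ 0, so no factor of (z + 1 + I) cancels.
Near z = -1 - I we can therefore write f(z) = g(z)/(z + 1 + I) with g analytic at -1 - I and g(-1 - I) ≠ 0 (g is just the numerator).

Hence z = -1 - I is a pole of order 1.

Final answer: 1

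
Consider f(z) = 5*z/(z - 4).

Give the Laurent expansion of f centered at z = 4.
Put w = z - (4), i.e. z = w + 4. The denominator is w, so it suffices to rewrite the numerator in powers of w.

P(z) = 5*z
P(w + 4) = 20 + 5*w

Dividing each term by w:
  f = 20/w + 5

Substituting back w = z - 4:
  f(z) = 20/(z - 4) + 5

The series is finite because the numerator is a polynomial; the negative powers form the principal part, and the coefficient of 1/(z - 4) gives Res(f, 4) = 20.

Final answer: 20/(z - 4) + 5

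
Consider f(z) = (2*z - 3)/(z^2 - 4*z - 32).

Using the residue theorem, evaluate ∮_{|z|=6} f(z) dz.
11*I*pi/6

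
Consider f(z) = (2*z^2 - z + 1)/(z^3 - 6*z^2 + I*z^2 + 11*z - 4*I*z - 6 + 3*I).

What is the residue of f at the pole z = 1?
Write f(z) = P(z)/Q(z) with P(z) = 2*z^2 - z + 1 and Q(z) = z^3 - 6*z^2 + I*z^2 + 11*z - 4*I*z - 6 + 3*I.
The denominator factors as Q(z) = (z - 1)*(z - 3)*(z - 2 + I), so z = 1 is a simple zero of Q and P is analytic there; z = 1 is therefore a simple pole and
  Res(f, z₀) = P(z₀)/Q'(z₀).

Q'(z) = 3*z^2 - 12*z + 2*I*z + 11 - 4*I, so Q'(1) = 2 - 2*I.
P(1) = 2.

Res(f, 1) = (2)/(2 - 2*I) = 1/2 + I/2

Final answer: 1/2 + I/2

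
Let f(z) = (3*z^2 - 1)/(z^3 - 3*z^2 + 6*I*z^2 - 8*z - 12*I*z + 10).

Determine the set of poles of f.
The singularities of f are the zeros of the denominator. Factoring,
  z^3 - 3*z^2 + 6*I*z^2 - 8*z - 12*I*z + 10 = (z - 1 + 3*I)*(z - 1 + I)*(z - 1 + 2*I)
so the candidates are z = 1 - 3*I, z = 1 - I, z = 1 - 2*I.

Check the numerator P(z) = 3*z^2 - 1 at each one:
  P(1 - 3*I) = -25 - 18*I ≠ 0, so z = 1 - 3*I is a (simple) pole.
  P(1 - I) = -1 - 6*I ≠ 0, so z = 1 - I is a (simple) pole.
  P(1 - 2*I) = -10 - 12*I ≠ 0, so z = 1 - 2*I is a (simple) pole.

Poles of f: {1 - 3*I, 1 - 2*I, 1 - I}

Final answer: {1 - 3*I, 1 - 2*I, 1 - I}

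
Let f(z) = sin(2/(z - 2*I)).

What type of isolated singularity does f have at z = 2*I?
essential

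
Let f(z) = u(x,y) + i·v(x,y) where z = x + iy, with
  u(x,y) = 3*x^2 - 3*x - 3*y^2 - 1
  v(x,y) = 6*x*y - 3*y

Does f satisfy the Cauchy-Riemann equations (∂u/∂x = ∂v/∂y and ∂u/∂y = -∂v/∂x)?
∂u/∂x = 6*x - 3
∂v/∂y = 6*x - 3
∂u/∂y = -6*y
∂v/∂x = 6*y
∂u/∂x = ∂v/∂y and ∂u/∂y = -∂v/∂x hold identically; f is analytic.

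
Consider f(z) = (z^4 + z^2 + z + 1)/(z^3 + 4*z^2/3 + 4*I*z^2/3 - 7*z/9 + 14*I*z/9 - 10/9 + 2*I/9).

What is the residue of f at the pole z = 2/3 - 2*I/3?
Write f(z) = P(z)/Q(z) with P(z) = z^4 + z^2 + z + 1 and Q(z) = z^3 + 4*z^2/3 + 4*I*z^2/3 - 7*z/9 + 14*I*z/9 - 10/9 + 2*I/9.
The denominator factors as Q(z) = (z - 2/3 + 2*I/3)*(z + 1)*(z + 1 + 2*I/3), so z = 2/3 - 2*I/3 is a simple zero of Q and P is analytic there; z = 2/3 - 2*I/3 is therefore a simple pole and
  Res(f, z₀) = P(z₀)/Q'(z₀).

Q'(z) = 3*z^2 + 8*z/3 + 8*I*z/3 - 7/9 + 14*I/9, so Q'(2/3 - 2*I/3) = 25/9 - 10*I/9.
P(2/3 - 2*I/3) = 71/81 - 14*I/9.

Res(f, 2/3 - 2*I/3) = (71/81 - 14*I/9)/(25/9 - 10*I/9) = 607/1305 - 488*I/1305

Final answer: 607/1305 - 488*I/1305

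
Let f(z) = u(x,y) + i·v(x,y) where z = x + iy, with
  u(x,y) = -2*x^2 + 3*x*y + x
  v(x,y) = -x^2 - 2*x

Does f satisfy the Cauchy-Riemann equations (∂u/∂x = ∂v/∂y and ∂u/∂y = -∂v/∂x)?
∂u/∂x = -4*x + 3*y + 1
∂v/∂y = 0
∂u/∂y = 3*x
∂v/∂x = -2*x - 2
∂u/∂x ≠ ∂v/∂y and ∂u/∂y ≠ -∂v/∂x; the Cauchy-Riemann equations are not satisfied, so f is not analytic.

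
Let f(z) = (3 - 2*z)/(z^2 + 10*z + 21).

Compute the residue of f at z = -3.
Write f(z) = P(z)/Q(z) with P(z) = 3 - 2*z and Q(z) = z^2 + 10*z + 21.
The denominator factors as Q(z) = (z + 3)*(z + 7), so z = -3 is a simple zero of Q and P is analytic there; z = -3 is therefore a simple pole and
  Res(f, z₀) = P(z₀)/Q'(z₀).

Q'(z) = 2*z + 10, so Q'(-3) = 4.
P(-3) = 9.

Res(f, -3) = (9)/(4) = 9/4

Final answer: 9/4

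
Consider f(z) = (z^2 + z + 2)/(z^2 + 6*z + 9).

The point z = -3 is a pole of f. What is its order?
Factor the denominator:
  z^2 + 6*z + 9 = (z + 3)^2

The numerator P(z) = z^2 + z + 2 has P(-3) = 8 ≠ 0, so no factor of (z + 3) cancels.
Near z = -3 we can therefore write f(z) = g(z)/(z + 3)^2 with g analytic at -3 and g(-3) ≠ 0 (g is just the numerator).

Hence z = -3 is a pole of order 2.

Final answer: 2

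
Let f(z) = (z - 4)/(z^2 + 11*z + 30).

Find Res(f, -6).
Write f(z) = P(z)/Q(z) with P(z) = z - 4 and Q(z) = z^2 + 11*z + 30.
The denominator factors as Q(z) = (z + 5)*(z + 6), so z = -6 is a simple zero of Q and P is analytic there; z = -6 is therefore a simple pole and
  Res(f, z₀) = P(z₀)/Q'(z₀).

Q'(z) = 2*z + 11, so Q'(-6) = -1.
P(-6) = -10.

Res(f, -6) = (-10)/(-1) = 10

Final answer: 10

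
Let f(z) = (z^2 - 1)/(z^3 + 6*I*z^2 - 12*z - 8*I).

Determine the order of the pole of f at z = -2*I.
Factor the denominator:
  z^3 + 6*I*z^2 - 12*z - 8*I = (z + 2*I)^3

The numerator P(z) = z^2 - 1 has P(-2*I) = -5 ≠ 0, so no factor of (z + 2*I) cancels.
Near z = -2*I we can therefore write f(z) = g(z)/(z + 2*I)^3 with g analytic at -2*I and g(-2*I) ≠ 0 (g is just the numerator).

Hence z = -2*I is a pole of order 3.

Final answer: 3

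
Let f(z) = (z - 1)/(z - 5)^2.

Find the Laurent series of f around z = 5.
Put w = z - (5), i.e. z = w + 5. The denominator is w^2, so it suffices to rewrite the numerator in powers of w.

P(z) = z - 1
P(w + 5) = 4 + w

Dividing each term by w^2:
  f = 4/w^2 + 1/w

Substituting back w = z - 5:
  f(z) = 4/(z - 5)^2 + 1/(z - 5)

The series is finite because the numerator is a polynomial; the negative powers form the principal part, and the coefficient of 1/(z - 5) gives Res(f, 5) = 1.

Final answer: 4/(z - 5)^2 + 1/(z - 5)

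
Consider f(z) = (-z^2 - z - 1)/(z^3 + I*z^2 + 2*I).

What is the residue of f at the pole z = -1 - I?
-1/5 - I/10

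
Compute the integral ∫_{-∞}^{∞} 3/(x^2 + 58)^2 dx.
Let f(z) = 3/(z^2 + 58)^2. The denominator has no real zeros and deg Q - deg P = 4 ≥ 2, so the integral of f over the upper semicircle |z| = R tends to 0 as R → ∞. Closing the contour in the upper half-plane,
  ∫_{-∞}^{∞} f(x) dx = 2πi · Σ Res(f, z_k)  over the poles with Im z_k > 0.

Zeros of the denominator: z^2 + 58 = 0 gives z = ±sqrt(58)*I.
Upper half-plane: z = sqrt(58)*I (a pole of order 2).

Write f(z) = g(z)/(z - sqrt(58)*I)^2 with g(z) = 3/(z + sqrt(58)*I)^2. For a double pole, Res(f, z₀) = g'(z₀):
  g'(z) = -6/(z + sqrt(58)*I)^3
  Res(f, sqrt(58)*I) = g'(sqrt(58)*I) = -3*sqrt(58)*I/13456

∫_{-∞}^{∞} f(x) dx = 2πi · (-3*sqrt(58)*I/13456) = 3*sqrt(58)*pi/6728

Final answer: 3*sqrt(58)*pi/6728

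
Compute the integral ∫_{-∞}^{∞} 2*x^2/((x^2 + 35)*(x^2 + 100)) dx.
2*pi*(10 - sqrt(35))/65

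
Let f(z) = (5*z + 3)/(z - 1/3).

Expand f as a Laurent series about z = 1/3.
Put w = z - (1/3), i.e. z = w + 1/3. The denominator is w, so it suffices to rewrite the numerator in powers of w.

P(z) = 5*z + 3
P(w + 1/3) = 14/3 + 5*w

Dividing each term by w:
  f = 14/(3*w) + 5

Substituting back w = z - 1/3:
  f(z) = 14/(3*(z - 1/3)) + 5

The series is finite because the numerator is a polynomial; the negative powers form the principal part, and the coefficient of 1/(z - 1/3) gives Res(f, 1/3) = 14/3.

Final answer: 14/(3*(z - 1/3)) + 5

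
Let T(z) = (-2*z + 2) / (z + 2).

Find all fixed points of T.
{-sqrt(6) - 2, -2 + sqrt(6)}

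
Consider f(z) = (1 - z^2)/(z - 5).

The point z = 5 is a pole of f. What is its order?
Factor the denominator:
  z - 5 = (z - 5)

The numerator P(z) = 1 - z^2 has P(5) = -24 ≠ 0, so no factor of (z - 5) cancels.
Near z = 5 we can therefore write f(z) = g(z)/(z - 5) with g analytic at 5 and g(5) ≠ 0 (g is just the numerator).

Hence z = 5 is a pole of order 1.

Final answer: 1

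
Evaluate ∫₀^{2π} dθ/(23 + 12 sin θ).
Call the integral J. The integrand is 2π-periodic and we integrate over a full period, so shifting θ does not change the value (θ → θ + π/2 turns sin θ into cos θ). Hence
  J = ∫₀^{2π} dθ/(23 + 12 cos θ).
Put z = e^{iθ}: then cos θ = (z + 1/z)/2, dθ = dz/(iz), and z runs once counterclockwise around |z| = 1:
  J = ∮_{|z|=1} 1/(23 + 12*(z + 1/z)/2) · dz/(iz) = (2/i) ∮_{|z|=1} dz/(12*z^2 + 46*z + 12).
The roots of 12*z^2 + 46*z + 12 are z = (-23 ± sqrt(23^2 - 12^2))/12, with sqrt(385) = sqrt(385); their product is 1, so only z₊ = -23/12 + sqrt(385)/12 lies inside the unit circle (z₋ = -23/12 - sqrt(385)/12 lies outside).
z₊ is a simple zero of q(z) = 12*z^2 + 46*z + 12, so Res(1/q, z₊) = 1/q'(z₊) with q'(z) = 24*z + 46; and q'(z₊) = 12*(z₊ - z₋) = 2*sqrt(385).
Therefore J = (2/i) · 2πi · 1/(2*sqrt(385)) = 2*pi/(sqrt(385)) = 2*sqrt(385)*pi/385

Final answer: 2*sqrt(385)*pi/385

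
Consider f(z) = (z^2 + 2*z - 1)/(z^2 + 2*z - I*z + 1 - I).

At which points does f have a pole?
The singularities of f are the zeros of the denominator. Factoring,
  z^2 + 2*z - I*z + 1 - I = (z + 1 - I)*(z + 1)
so the candidates are z = -1 + I, z = -1.

Check the numerator P(z) = z^2 + 2*z - 1 at each one:
  P(-1 + I) = -3 ≠ 0, so z = -1 + I is a (simple) pole.
  P(-1) = -2 ≠ 0, so z = -1 is a (simple) pole.

Poles of f: {-1, -1 + I}

Final answer: {-1, -1 + I}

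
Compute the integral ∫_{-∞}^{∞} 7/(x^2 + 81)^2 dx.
Let f(z) = 7/(z^2 + 81)^2. The denominator has no real zeros and deg Q - deg P = 4 ≥ 2, so the integral of f over the upper semicircle |z| = R tends to 0 as R → ∞. Closing the contour in the upper half-plane,
  ∫_{-∞}^{∞} f(x) dx = 2πi · Σ Res(f, z_k)  over the poles with Im z_k > 0.

Zeros of the denominator: z^2 + 81 = 0 gives z = ±9*I.
Upper half-plane: z = 9*I (a pole of order 2).

Write f(z) = g(z)/(z - 9*I)^2 with g(z) = 7/(z + 9*I)^2. For a double pole, Res(f, z₀) = g'(z₀):
  g'(z) = -14/(z + 9*I)^3
  Res(f, 9*I) = g'(9*I) = -7*I/2916

∫_{-∞}^{∞} f(x) dx = 2πi · (-7*I/2916) = 7*pi/1458

Final answer: 7*pi/1458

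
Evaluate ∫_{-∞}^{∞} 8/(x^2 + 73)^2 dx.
Let f(z) = 8/(z^2 + 73)^2. The denominator has no real zeros and deg Q - deg P = 4 ≥ 2, so the integral of f over the upper semicircle |z| = R tends to 0 as R → ∞. Closing the contour in the upper half-plane,
  ∫_{-∞}^{∞} f(x) dx = 2πi · Σ Res(f, z_k)  over the poles with Im z_k > 0.

Zeros of the denominator: z^2 + 73 = 0 gives z = ±sqrt(73)*I.
Upper half-plane: z = sqrt(73)*I (a pole of order 2).

Write f(z) = g(z)/(z - sqrt(73)*I)^2 with g(z) = 8/(z + sqrt(73)*I)^2. For a double pole, Res(f, z₀) = g'(z₀):
  g'(z) = -16/(z + sqrt(73)*I)^3
  Res(f, sqrt(73)*I) = g'(sqrt(73)*I) = -2*sqrt(73)*I/5329

∫_{-∞}^{∞} f(x) dx = 2πi · (-2*sqrt(73)*I/5329) = 4*sqrt(73)*pi/5329

Final answer: 4*sqrt(73)*pi/5329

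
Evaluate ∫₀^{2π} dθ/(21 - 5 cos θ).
sqrt(26)*pi/52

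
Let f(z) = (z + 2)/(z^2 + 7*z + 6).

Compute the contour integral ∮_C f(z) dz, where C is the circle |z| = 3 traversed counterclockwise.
2*I*pi/5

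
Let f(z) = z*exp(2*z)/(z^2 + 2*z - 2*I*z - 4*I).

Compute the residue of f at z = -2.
Write f(z) = P(z)/Q(z) with P(z) = z*exp(2*z) and Q(z) = z^2 + 2*z - 2*I*z - 4*I.
The denominator factors as Q(z) = (z + 2)*(z - 2*I), so z = -2 is a simple zero of Q and P is analytic there; z = -2 is therefore a simple pole and
  Res(f, z₀) = P(z₀)/Q'(z₀).

Q'(z) = 2*z + 2 - 2*I, so Q'(-2) = -2 - 2*I.
P(-2) = -2*exp(-4).

Res(f, -2) = (-2*exp(-4))/(-2 - 2*I) = (1/2 - I/2)*exp(-4)

Final answer: (1/2 - I/2)*exp(-4)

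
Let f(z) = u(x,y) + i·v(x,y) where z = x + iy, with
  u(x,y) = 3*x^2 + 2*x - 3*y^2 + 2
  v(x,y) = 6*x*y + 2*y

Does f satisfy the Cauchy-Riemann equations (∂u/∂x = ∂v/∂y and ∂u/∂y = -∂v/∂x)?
∂u/∂x = 6*x + 2
∂v/∂y = 6*x + 2
∂u/∂y = -6*y
∂v/∂x = 6*y
∂u/∂x = ∂v/∂y and ∂u/∂y = -∂v/∂x hold identically; f is analytic.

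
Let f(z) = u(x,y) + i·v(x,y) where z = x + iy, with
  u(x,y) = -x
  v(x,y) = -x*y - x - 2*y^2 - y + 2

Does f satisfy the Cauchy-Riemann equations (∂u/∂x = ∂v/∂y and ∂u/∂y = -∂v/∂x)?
∂u/∂x = -1
∂v/∂y = -x - 4*y - 1
∂u/∂y = 0
∂v/∂x = -y - 1
∂u/∂x ≠ ∂v/∂y and ∂u/∂y ≠ -∂v/∂x; the Cauchy-Riemann equations are not satisfied, so f is not analytic.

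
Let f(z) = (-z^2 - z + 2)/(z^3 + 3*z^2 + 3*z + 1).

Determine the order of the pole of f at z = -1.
Factor the denominator:
  z^3 + 3*z^2 + 3*z + 1 = (z + 1)^3

The numerator P(z) = -z^2 - z + 2 has P(-1) = 2 ≠ 0, so no factor of (z + 1) cancels.
Near z = -1 we can therefore write f(z) = g(z)/(z + 1)^3 with g analytic at -1 and g(-1) ≠ 0 (g is just the numerator).

Hence z = -1 is a pole of order 3.

Final answer: 3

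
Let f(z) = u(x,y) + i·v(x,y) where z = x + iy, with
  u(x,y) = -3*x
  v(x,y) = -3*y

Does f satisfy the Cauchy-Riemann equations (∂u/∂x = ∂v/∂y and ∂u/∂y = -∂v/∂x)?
∂u/∂x = -3
∂v/∂y = -3
∂u/∂y = 0
∂v/∂x = 0
∂u/∂x = ∂v/∂y and ∂u/∂y = -∂v/∂x hold identically; f is analytic.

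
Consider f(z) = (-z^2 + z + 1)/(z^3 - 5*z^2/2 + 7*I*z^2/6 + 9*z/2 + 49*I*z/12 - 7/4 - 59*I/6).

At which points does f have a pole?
The singularities of f are the zeros of the denominator. Factoring,
  z^3 - 5*z^2/2 + 7*I*z^2/6 + 9*z/2 + 49*I*z/12 - 7/4 - 59*I/6 = (z - 3/2 - I/3)*(z + 1 - 3*I/2)*(z - 2 + 3*I)
so the candidates are z = 3/2 + I/3, z = -1 + 3*I/2, z = 2 - 3*I.

Check the numerator P(z) = -z^2 + z + 1 at each one:
  P(3/2 + I/3) = 13/36 - 2*I/3 ≠ 0, so z = 3/2 + I/3 is a (simple) pole.
  P(-1 + 3*I/2) = 5/4 + 9*I/2 ≠ 0, so z = -1 + 3*I/2 is a (simple) pole.
  P(2 - 3*I) = 8 + 9*I ≠ 0, so z = 2 - 3*I is a (simple) pole.

Poles of f: {-1 + 3*I/2, 3/2 + I/3, 2 - 3*I}

Final answer: {-1 + 3*I/2, 3/2 + I/3, 2 - 3*I}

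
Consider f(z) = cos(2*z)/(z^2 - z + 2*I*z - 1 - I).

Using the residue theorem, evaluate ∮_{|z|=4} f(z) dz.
By the residue theorem, ∮_C f(z) dz = 2πi · (sum of the residues of f at the poles inside |z| = 4).

The denominator factors as (z + I)*(z - 1 + I), so the singularities of f are simple poles at z = -I, z = 1 - I.
  |-I|² = 1 < 16 = 4², so this pole is inside the contour.
  |1 - I|² = 2 < 16 = 4², so this pole is inside the contour.

With P(z) = cos(2*z) and Q(z) = z^2 - z + 2*I*z - 1 - I, each pole is simple, so Res(f, z₀) = P(z₀)/Q'(z₀) with Q'(z) = 2*z - 1 + 2*I.
  Res(f, -I) = P(-I)/Q'(-I) = (cosh(2))/(-1) = -cosh(2)
  Res(f, 1 - I) = P(1 - I)/Q'(1 - I) = (cos(2 - 2*I))/(1) = cos(2 - 2*I)

Sum of residues inside C: -cosh(2) + cos(2 - 2*I)
∮_C f(z) dz = 2πi · (-cosh(2) + cos(2 - 2*I)) = -2*I*pi*cosh(2) + 2*I*pi*cos(2 - 2*I)

Final answer: -2*I*pi*cosh(2) + 2*I*pi*cos(2 - 2*I)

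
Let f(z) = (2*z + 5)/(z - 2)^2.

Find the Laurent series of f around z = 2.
Put w = z - (2), i.e. z = w + 2. The denominator is w^2, so it suffices to rewrite the numerator in powers of w.

P(z) = 2*z + 5
P(w + 2) = 9 + 2*w

Dividing each term by w^2:
  f = 9/w^2 + 2/w

Substituting back w = z - 2:
  f(z) = 9/(z - 2)^2 + 2/(z - 2)

The series is finite because the numerator is a polynomial; the negative powers form the principal part, and the coefficient of 1/(z - 2) gives Res(f, 2) = 2.

Final answer: 9/(z - 2)^2 + 2/(z - 2)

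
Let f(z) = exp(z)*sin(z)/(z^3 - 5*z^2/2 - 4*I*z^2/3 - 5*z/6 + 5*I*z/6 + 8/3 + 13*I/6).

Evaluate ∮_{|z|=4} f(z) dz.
By the residue theorem, ∮_C f(z) dz = 2πi · (sum of the residues of f at the poles inside |z| = 4).

The denominator factors as (z - 2 - I)*(z - 3/2 - I/3)*(z + 1), so the singularities of f are simple poles at z = 2 + I, z = 3/2 + I/3, z = -1.
  |2 + I|² = 5 < 16 = 4², so this pole is inside the contour.
  |3/2 + I/3|² = 85/36 < 16 = 4², so this pole is inside the contour.
  |-1|² = 1 < 16 = 4², so this pole is inside the contour.

With P(z) = exp(z)*sin(z) and Q(z) = z^3 - 5*z^2/2 - 4*I*z^2/3 - 5*z/6 + 5*I*z/6 + 8/3 + 13*I/6, each pole is simple, so Res(f, z₀) = P(z₀)/Q'(z₀) with Q'(z) = 3*z^2 - 5*z - 8*I*z/3 - 5/6 + 5*I/6.
  Res(f, 2 + I) = P(2 + I)/Q'(2 + I) = (exp(2 + I)*sin(2 + I))/(5/6 + 5*I/2) = (3/25 - 9*I/25)*exp(2 + I)*sin(2 + I)
  Res(f, 3/2 + I/3) = P(3/2 + I/3)/Q'(3/2 + I/3) = (exp(3/2 + I/3)*sin(3/2 + I/3))/(-37/36 - 11*I/6) = (-1332/5725 + 2376*I/5725)*exp(3/2 + I/3)*sin(3/2 + I/3)
  Res(f, -1) = P(-1)/Q'(-1) = (-exp(-1)*sin(1))/(43/6 + 7*I/2) = (-129/1145 + 63*I/1145)*exp(-1)*sin(1)

Sum of residues inside C: (3/25 - 9*I/25)*exp(2 + I)*sin(2 + I) + (-129/1145 + 63*I/1145)*exp(-1)*sin(1) + (-1332/5725 + 2376*I/5725)*exp(3/2 + I/3)*sin(3/2 + I/3)
∮_C f(z) dz = 2πi · ((3/25 - 9*I/25)*exp(2 + I)*sin(2 + I) + (-129/1145 + 63*I/1145)*exp(-1)*sin(1) + (-1332/5725 + 2376*I/5725)*exp(3/2 + I/3)*sin(3/2 + I/3)) = pi*(-4752/5725 - 2664*I/5725)*exp(3/2 + I/3)*sin(3/2 + I/3) + pi*(-126/1145 - 258*I/1145)*exp(-1)*sin(1) + pi*(18/25 + 6*I/25)*exp(2 + I)*sin(2 + I)

Final answer: pi*(-4752/5725 - 2664*I/5725)*exp(3/2 + I/3)*sin(3/2 + I/3) + pi*(-126/1145 - 258*I/1145)*exp(-1)*sin(1) + pi*(18/25 + 6*I/25)*exp(2 + I)*sin(2 + I)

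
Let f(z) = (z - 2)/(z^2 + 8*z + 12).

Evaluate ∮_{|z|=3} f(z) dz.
-2*I*pi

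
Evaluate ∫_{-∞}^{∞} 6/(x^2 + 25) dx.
6*pi/5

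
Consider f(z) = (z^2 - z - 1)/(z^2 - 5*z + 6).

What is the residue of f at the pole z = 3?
5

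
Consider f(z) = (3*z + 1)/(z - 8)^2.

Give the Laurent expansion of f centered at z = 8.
Put w = z - (8), i.e. z = w + 8. The denominator is w^2, so it suffices to rewrite the numerator in powers of w.

P(z) = 3*z + 1
P(w + 8) = 25 + 3*w

Dividing each term by w^2:
  f = 25/w^2 + 3/w

Substituting back w = z - 8:
  f(z) = 25/(z - 8)^2 + 3/(z - 8)

The series is finite because the numerator is a polynomial; the negative powers form the principal part, and the coefficient of 1/(z - 8) gives Res(f, 8) = 3.

Final answer: 25/(z - 8)^2 + 3/(z - 8)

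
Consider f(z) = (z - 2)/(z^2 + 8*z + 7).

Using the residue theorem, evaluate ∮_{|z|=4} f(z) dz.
By the residue theorem, ∮_C f(z) dz = 2πi · (sum of the residues of f at the poles inside |z| = 4).

The denominator factors as (z + 1)*(z + 7), so the singularities of f are simple poles at z = -1, z = -7.
  |-1|² = 1 < 16 = 4², so this pole is inside the contour.
  |-7|² = 49 > 16 = 4², so this pole is outside the contour.

With P(z) = z - 2 and Q(z) = z^2 + 8*z + 7, each pole is simple, so Res(f, z₀) = P(z₀)/Q'(z₀) with Q'(z) = 2*z + 8.
  Res(f, -1) = P(-1)/Q'(-1) = (-3)/(6) = -1/2

∮_C f(z) dz = 2πi · (-1/2) = -I*pi

Final answer: -I*pi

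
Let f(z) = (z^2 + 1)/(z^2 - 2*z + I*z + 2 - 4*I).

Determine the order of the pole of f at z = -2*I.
Factor the denominator:
  z^2 - 2*z + I*z + 2 - 4*I = (z + 2*I)*(z - 2 - I)

The numerator P(z) = z^2 + 1 has P(-2*I) = -3 ≠ 0, so no factor of (z + 2*I) cancels.
Near z = -2*I we can therefore write f(z) = g(z)/(z + 2*I) with g analytic at -2*I and g(-2*I) ≠ 0 (g is the numerator divided by the remaining denominator factors).

Hence z = -2*I is a pole of order 1.

Final answer: 1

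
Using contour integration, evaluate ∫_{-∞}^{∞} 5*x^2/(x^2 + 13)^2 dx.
Let f(z) = 5*z^2/(z^2 + 13)^2. The denominator has no real zeros and deg Q - deg P = 2 ≥ 2, so the integral of f over the upper semicircle |z| = R tends to 0 as R → ∞. Closing the contour in the upper half-plane,
  ∫_{-∞}^{∞} f(x) dx = 2πi · Σ Res(f, z_k)  over the poles with Im z_k > 0.

Zeros of the denominator: z^2 + 13 = 0 gives z = ±sqrt(13)*I.
Upper half-plane: z = sqrt(13)*I (a pole of order 2).

Write f(z) = g(z)/(z - sqrt(13)*I)^2 with g(z) = 5*z^2/(z + sqrt(13)*I)^2. For a double pole, Res(f, z₀) = g'(z₀):
  g'(z) = 10*sqrt(13)*I*z/(z + sqrt(13)*I)^3
  Res(f, sqrt(13)*I) = g'(sqrt(13)*I) = -5*sqrt(13)*I/52

∫_{-∞}^{∞} f(x) dx = 2πi · (-5*sqrt(13)*I/52) = 5*sqrt(13)*pi/26

Final answer: 5*sqrt(13)*pi/26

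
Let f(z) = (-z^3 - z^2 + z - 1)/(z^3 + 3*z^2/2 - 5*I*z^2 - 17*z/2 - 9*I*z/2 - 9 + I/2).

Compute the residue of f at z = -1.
Write f(z) = P(z)/Q(z) with P(z) = -z^3 - z^2 + z - 1 and Q(z) = z^3 + 3*z^2/2 - 5*I*z^2 - 17*z/2 - 9*I*z/2 - 9 + I/2.
The denominator factors as Q(z) = (z - 3/2 - 2*I)*(z + 1)*(z + 2 - 3*I), so z = -1 is a simple zero of Q and P is analytic there; z = -1 is therefore a simple pole and
  Res(f, z₀) = P(z₀)/Q'(z₀).

Q'(z) = 3*z^2 + 3*z - 10*I*z - 17/2 - 9*I/2, so Q'(-1) = -17/2 + 11*I/2.
P(-1) = -2.

Res(f, -1) = (-2)/(-17/2 + 11*I/2) = 34/205 + 22*I/205

Final answer: 34/205 + 22*I/205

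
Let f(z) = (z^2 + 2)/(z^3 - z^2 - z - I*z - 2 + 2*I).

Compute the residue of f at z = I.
Write f(z) = P(z)/Q(z) with P(z) = z^2 + 2 and Q(z) = z^3 - z^2 - z - I*z - 2 + 2*I.
The denominator factors as Q(z) = (z + 1 + I)*(z - I)*(z - 2), so z = I is a simple zero of Q and P is analytic there; z = I is therefore a simple pole and
  Res(f, z₀) = P(z₀)/Q'(z₀).

Q'(z) = 3*z^2 - 2*z - 1 - I, so Q'(I) = -4 - 3*I.
P(I) = 1.

Res(f, I) = (1)/(-4 - 3*I) = -4/25 + 3*I/25

Final answer: -4/25 + 3*I/25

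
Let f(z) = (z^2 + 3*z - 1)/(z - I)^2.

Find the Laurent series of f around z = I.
Put w = z - (I), i.e. z = w + I. The denominator is w^2, so it suffices to rewrite the numerator in powers of w.

P(z) = z^2 + 3*z - 1
P(w + I) = -2 + 3*I + (3 + 2*I)*w + w^2

Dividing each term by w^2:
  f = (-2 + 3*I)/w^2 + (3 + 2*I)/w + 1

Substituting back w = z - I:
  f(z) = (-2 + 3*I)/(z - I)^2 + (3 + 2*I)/(z - I) + 1

The series is finite because the numerator is a polynomial; the negative powers form the principal part, and the coefficient of 1/(z - I) gives Res(f, I) = 3 + 2*I.

Final answer: (-2 + 3*I)/(z - I)^2 + (3 + 2*I)/(z - I) + 1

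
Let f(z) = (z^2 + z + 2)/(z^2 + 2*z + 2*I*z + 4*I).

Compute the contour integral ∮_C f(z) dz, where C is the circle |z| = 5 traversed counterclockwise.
By the residue theorem, ∮_C f(z) dz = 2πi · (sum of the residues of f at the poles inside |z| = 5).

The denominator factors as (z + 2*I)*(z + 2), so the singularities of f are simple poles at z = -2*I, z = -2.
  |-2*I|² = 4 < 25 = 5², so this pole is inside the contour.
  |-2|² = 4 < 25 = 5², so this pole is inside the contour.

With P(z) = z^2 + z + 2 and Q(z) = z^2 + 2*z + 2*I*z + 4*I, each pole is simple, so Res(f, z₀) = P(z₀)/Q'(z₀) with Q'(z) = 2*z + 2 + 2*I.
  Res(f, -2*I) = P(-2*I)/Q'(-2*I) = (-2 - 2*I)/(2 - 2*I) = -I
  Res(f, -2) = P(-2)/Q'(-2) = (4)/(-2 + 2*I) = -1 - I

Sum of residues inside C: -1 - 2*I
∮_C f(z) dz = 2πi · (-1 - 2*I) = pi*(4 - 2*I)

Final answer: pi*(4 - 2*I)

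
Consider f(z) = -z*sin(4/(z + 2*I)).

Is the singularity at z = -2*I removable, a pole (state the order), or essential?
Let u = z + 2*I. Then
  sin(4/u) = Σ_{k≥0} (-1)^k (4)^(2k+1)/((2k+1)!·u^(2k+1)) = 4/u - 32/(3*u^3) + 128/(15*u^5) + ...
which has infinitely many negative powers of u, so sin(4/(z + 2*I)) has an essential singularity at z = -2*I.
The extra factor z is a nonzero polynomial; if the product had at most a pole at z = -2*I, dividing by that polynomial would leave sin(4/(z + 2*I)) with at most a pole too — contradiction. (Equivalently, the product's Laurent series still has infinitely many negative powers.)
So the singularity is essential.

Final answer: essential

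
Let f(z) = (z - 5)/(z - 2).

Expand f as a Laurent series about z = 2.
Put w = z - (2), i.e. z = w + 2. The denominator is w, so it suffices to rewrite the numerator in powers of w.

P(z) = z - 5
P(w + 2) = -3 + w

Dividing each term by w:
  f = -3/w + 1

Substituting back w = z - 2:
  f(z) = -3/(z - 2) + 1

The series is finite because the numerator is a polynomial; the negative powers form the principal part, and the coefficient of 1/(z - 2) gives Res(f, 2) = -3.

Final answer: -3/(z - 2) + 1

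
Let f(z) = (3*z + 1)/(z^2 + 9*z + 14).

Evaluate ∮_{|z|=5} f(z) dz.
-2*I*pi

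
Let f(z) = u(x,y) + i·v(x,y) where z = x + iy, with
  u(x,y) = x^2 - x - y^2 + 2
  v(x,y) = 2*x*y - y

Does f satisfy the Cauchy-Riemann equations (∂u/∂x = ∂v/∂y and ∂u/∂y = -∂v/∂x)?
∂u/∂x = 2*x - 1
∂v/∂y = 2*x - 1
∂u/∂y = -2*y
∂v/∂x = 2*y
∂u/∂x = ∂v/∂y and ∂u/∂y = -∂v/∂x hold identically; f is analytic.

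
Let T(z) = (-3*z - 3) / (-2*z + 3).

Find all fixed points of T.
T(z) = z means -3*z - 3 = z*(-2*z + 3), i.e.
  -2*z^2 + 6*z + 3 = 0.
Discriminant: (6)^2 - 4*(-2)*(3) = 60, so the roots are real.
  z = (-6 ± sqrt(60))/(2*(-2))
Fixed points: {3/2 - sqrt(15)/2, 3/2 + sqrt(15)/2}

Final answer: {3/2 - sqrt(15)/2, 3/2 + sqrt(15)/2}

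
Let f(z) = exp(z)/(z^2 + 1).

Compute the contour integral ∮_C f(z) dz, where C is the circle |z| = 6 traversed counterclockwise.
-pi*exp(-I) + pi*exp(I)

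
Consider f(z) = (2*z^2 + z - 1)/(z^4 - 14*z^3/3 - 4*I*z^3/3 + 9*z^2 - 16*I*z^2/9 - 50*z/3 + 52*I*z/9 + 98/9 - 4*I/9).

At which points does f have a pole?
The singularities of f are the zeros of the denominator. Factoring,
  z^4 - 14*z^3/3 - 4*I*z^3/3 + 9*z^2 - 16*I*z^2/9 - 50*z/3 + 52*I*z/9 + 98/9 - 4*I/9 = (z - 1 - I/3)*(z - 1 - I)*(z - 3 - 2*I)*(z + 1/3 + 2*I)
so the candidates are z = 1 + I/3, z = 1 + I, z = 3 + 2*I, z = -1/3 - 2*I.

Check the numerator P(z) = 2*z^2 + z - 1 at each one:
  P(1 + I/3) = 16/9 + 5*I/3 ≠ 0, so z = 1 + I/3 is a (simple) pole.
  P(1 + I) = 5*I ≠ 0, so z = 1 + I is a (simple) pole.
  P(3 + 2*I) = 12 + 26*I ≠ 0, so z = 3 + 2*I is a (simple) pole.
  P(-1/3 - 2*I) = -82/9 + 2*I/3 ≠ 0, so z = -1/3 - 2*I is a (simple) pole.

Poles of f: {-1/3 - 2*I, 1 + I/3, 1 + I, 3 + 2*I}

Final answer: {-1/3 - 2*I, 1 + I/3, 1 + I, 3 + 2*I}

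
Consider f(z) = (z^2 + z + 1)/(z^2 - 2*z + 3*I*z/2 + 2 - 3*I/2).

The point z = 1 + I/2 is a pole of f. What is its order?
1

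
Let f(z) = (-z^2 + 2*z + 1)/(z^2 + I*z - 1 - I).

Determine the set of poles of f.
{-1 - I, 1}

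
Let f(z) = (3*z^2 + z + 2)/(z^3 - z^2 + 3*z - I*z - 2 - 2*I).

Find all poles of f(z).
{-2*I, I, 1 + I}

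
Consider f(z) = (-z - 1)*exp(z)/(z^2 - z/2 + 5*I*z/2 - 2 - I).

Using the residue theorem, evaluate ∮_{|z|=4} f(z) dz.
By the residue theorem, ∮_C f(z) dz = 2πi · (sum of the residues of f at the poles inside |z| = 4).

The denominator factors as (z + 1/2 + 3*I/2)*(z - 1 + I), so the singularities of f are simple poles at z = -1/2 - 3*I/2, z = 1 - I.
  |-1/2 - 3*I/2|² = 5/2 < 16 = 4², so this pole is inside the contour.
  |1 - I|² = 2 < 16 = 4², so this pole is inside the contour.

With P(z) = (-z - 1)*exp(z) and Q(z) = z^2 - z/2 + 5*I*z/2 - 2 - I, each pole is simple, so Res(f, z₀) = P(z₀)/Q'(z₀) with Q'(z) = 2*z - 1/2 + 5*I/2.
  Res(f, -1/2 - 3*I/2) = P(-1/2 - 3*I/2)/Q'(-1/2 - 3*I/2) = ((-1/2 + 3*I/2)*exp(-1/2 - 3*I/2))/(-3/2 - I/2) = -I*exp(-1/2 - 3*I/2)
  Res(f, 1 - I) = P(1 - I)/Q'(1 - I) = ((-2 + I)*exp(1 - I))/(3/2 + I/2) = (-1 + I)*exp(1 - I)

Sum of residues inside C: -I*exp(-1/2 - 3*I/2) + (-1 + I)*exp(1 - I)
∮_C f(z) dz = 2πi · (-I*exp(-1/2 - 3*I/2) + (-1 + I)*exp(1 - I)) = 2*pi*exp(-1/2 - 3*I/2) + pi*(-2 - 2*I)*exp(1 - I)

Final answer: 2*pi*exp(-1/2 - 3*I/2) + pi*(-2 - 2*I)*exp(1 - I)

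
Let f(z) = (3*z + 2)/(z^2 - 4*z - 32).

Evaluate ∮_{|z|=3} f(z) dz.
By the residue theorem, ∮_C f(z) dz = 2πi · (sum of the residues of f at the poles inside |z| = 3).

The denominator factors as (z + 4)*(z - 8), so the singularities of f are simple poles at z = -4, z = 8.
  |-4|² = 16 > 9 = 3², so this pole is outside the contour.
  |8|² = 64 > 9 = 3², so this pole is outside the contour.

No pole lies inside the contour, so f is analytic on and inside C and the integral is 0 (Cauchy's theorem).

Final answer: 0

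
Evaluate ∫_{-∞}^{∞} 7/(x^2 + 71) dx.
7*sqrt(71)*pi/71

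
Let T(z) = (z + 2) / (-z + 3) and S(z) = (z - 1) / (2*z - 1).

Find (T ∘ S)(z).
(5*z - 3)/(5*z - 2)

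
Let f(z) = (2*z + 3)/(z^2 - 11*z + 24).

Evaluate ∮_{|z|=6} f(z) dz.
-18*I*pi/5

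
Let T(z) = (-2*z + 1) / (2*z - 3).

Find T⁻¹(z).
(3*z + 1)/(2*z + 2)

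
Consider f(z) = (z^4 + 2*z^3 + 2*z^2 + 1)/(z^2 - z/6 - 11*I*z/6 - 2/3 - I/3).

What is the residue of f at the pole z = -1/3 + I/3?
Write f(z) = P(z)/Q(z) with P(z) = z^4 + 2*z^3 + 2*z^2 + 1 and Q(z) = z^2 - z/6 - 11*I*z/6 - 2/3 - I/3.
The denominator factors as Q(z) = (z - 1/2 - 3*I/2)*(z + 1/3 - I/3), so z = -1/3 + I/3 is a simple zero of Q and P is analytic there; z = -1/3 + I/3 is therefore a simple pole and
  Res(f, z₀) = P(z₀)/Q'(z₀).

Q'(z) = 2*z - 1/6 - 11*I/6, so Q'(-1/3 + I/3) = -5/6 - 7*I/6.
P(-1/3 + I/3) = 89/81 - 8*I/27.

Res(f, -1/3 + I/3) = (89/81 - 8*I/27)/(-5/6 - 7*I/6) = -277/999 + 743*I/999

Final answer: -277/999 + 743*I/999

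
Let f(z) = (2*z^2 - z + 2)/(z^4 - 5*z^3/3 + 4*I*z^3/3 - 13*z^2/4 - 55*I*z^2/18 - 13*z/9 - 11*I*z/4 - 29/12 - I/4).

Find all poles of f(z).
The singularities of f are the zeros of the denominator. Factoring,
  z^4 - 5*z^3/3 + 4*I*z^3/3 - 13*z^2/4 - 55*I*z^2/18 - 13*z/9 - 11*I*z/4 - 29/12 - I/4 = (z + 1/3 + 3*I/2)*(z - 3)*(z - I/2)*(z + 1 + I/3)
so the candidates are z = -1/3 - 3*I/2, z = 3, z = I/2, z = -1 - I/3.

Check the numerator P(z) = 2*z^2 - z + 2 at each one:
  P(-1/3 - 3*I/2) = -35/18 + 7*I/2 ≠ 0, so z = -1/3 - 3*I/2 is a (simple) pole.
  P(3) = 17 ≠ 0, so z = 3 is a (simple) pole.
  P(I/2) = 3/2 - I/2 ≠ 0, so z = I/2 is a (simple) pole.
  P(-1 - I/3) = 43/9 + 5*I/3 ≠ 0, so z = -1 - I/3 is a (simple) pole.

Poles of f: {-1 - I/3, -1/3 - 3*I/2, I/2, 3}

Final answer: {-1 - I/3, -1/3 - 3*I/2, I/2, 3}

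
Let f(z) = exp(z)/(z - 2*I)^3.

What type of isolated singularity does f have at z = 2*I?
pole of order 3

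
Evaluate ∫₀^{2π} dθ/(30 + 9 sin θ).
Call the integral J. The integrand is 2π-periodic and we integrate over a full period, so shifting θ does not change the value (θ → θ + π/2 turns sin θ into cos θ). Hence
  J = ∫₀^{2π} dθ/(30 + 9 cos θ).
Put z = e^{iθ}: then cos θ = (z + 1/z)/2, dθ = dz/(iz), and z runs once counterclockwise around |z| = 1:
  J = ∮_{|z|=1} 1/(30 + 9*(z + 1/z)/2) · dz/(iz) = (2/i) ∮_{|z|=1} dz/(9*z^2 + 60*z + 9).
The roots of 9*z^2 + 60*z + 9 are z = (-30 ± sqrt(30^2 - 9^2))/9, with sqrt(819) = 3*sqrt(91); their product is 1, so only z₊ = -10/3 + sqrt(91)/3 lies inside the unit circle (z₋ = -10/3 - sqrt(91)/3 lies outside).
z₊ is a simple zero of q(z) = 9*z^2 + 60*z + 9, so Res(1/q, z₊) = 1/q'(z₊) with q'(z) = 18*z + 60; and q'(z₊) = 9*(z₊ - z₋) = 6*sqrt(91).
Therefore J = (2/i) · 2πi · 1/(6*sqrt(91)) = 2*pi/(3*sqrt(91)) = 2*sqrt(91)*pi/273

Final answer: 2*sqrt(91)*pi/273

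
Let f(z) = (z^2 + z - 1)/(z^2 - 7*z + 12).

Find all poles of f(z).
{3, 4}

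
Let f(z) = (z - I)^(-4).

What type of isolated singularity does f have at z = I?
Write f(z) = g(z)/(z - I)^4 with g(z) = 1.
g is entire and g(I) = 1 ≠ 0, so no factor of (z - I) cancels: the Laurent expansion of f about z = I starts at the power -4, i.e. lim_{z→z₀} (z - z₀)^4 f(z) = 1 is finite and nonzero.
So z = I is a pole of order 4.

Final answer: pole of order 4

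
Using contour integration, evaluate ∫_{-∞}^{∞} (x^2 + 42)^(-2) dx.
Let f(z) = (z^2 + 42)^(-2). The denominator has no real zeros and deg Q - deg P = 4 ≥ 2, so the integral of f over the upper semicircle |z| = R tends to 0 as R → ∞. Closing the contour in the upper half-plane,
  ∫_{-∞}^{∞} f(x) dx = 2πi · Σ Res(f, z_k)  over the poles with Im z_k > 0.

Zeros of the denominator: z^2 + 42 = 0 gives z = ±sqrt(42)*I.
Upper half-plane: z = sqrt(42)*I (a pole of order 2).

Write f(z) = g(z)/(z - sqrt(42)*I)^2 with g(z) = (z + sqrt(42)*I)^(-2). For a double pole, Res(f, z₀) = g'(z₀):
  g'(z) = -2/(z + sqrt(42)*I)^3
  Res(f, sqrt(42)*I) = g'(sqrt(42)*I) = -sqrt(42)*I/7056

∫_{-∞}^{∞} f(x) dx = 2πi · (-sqrt(42)*I/7056) = sqrt(42)*pi/3528

Final answer: sqrt(42)*pi/3528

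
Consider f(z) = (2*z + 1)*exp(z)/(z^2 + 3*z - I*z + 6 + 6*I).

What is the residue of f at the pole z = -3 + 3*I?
Write f(z) = P(z)/Q(z) with P(z) = (2*z + 1)*exp(z) and Q(z) = z^2 + 3*z - I*z + 6 + 6*I.
The denominator factors as Q(z) = (z + 2*I)*(z + 3 - 3*I), so z = -3 + 3*I is a simple zero of Q and P is analytic there; z = -3 + 3*I is therefore a simple pole and
  Res(f, z₀) = P(z₀)/Q'(z₀).

Q'(z) = 2*z + 3 - I, so Q'(-3 + 3*I) = -3 + 5*I.
P(-3 + 3*I) = (-5 + 6*I)*exp(-3 + 3*I).

Res(f, -3 + 3*I) = ((-5 + 6*I)*exp(-3 + 3*I))/(-3 + 5*I) = (45/34 + 7*I/34)*exp(-3 + 3*I)

Final answer: (45/34 + 7*I/34)*exp(-3 + 3*I)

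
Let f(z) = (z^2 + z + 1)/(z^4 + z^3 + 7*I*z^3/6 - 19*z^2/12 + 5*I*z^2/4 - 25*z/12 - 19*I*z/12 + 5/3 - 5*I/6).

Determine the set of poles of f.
The singularities of f are the zeros of the denominator. Factoring,
  z^4 + z^3 + 7*I*z^3/6 - 19*z^2/12 + 5*I*z^2/4 - 25*z/12 - 19*I*z/12 + 5/3 - 5*I/6 = (z + 1 + I)*(z - 1)*(z + 3/2 - I/2)*(z - 1/2 + 2*I/3)
so the candidates are z = -1 - I, z = 1, z = -3/2 + I/2, z = 1/2 - 2*I/3.

Check the numerator P(z) = z^2 + z + 1 at each one:
  P(-1 - I) = I ≠ 0, so z = -1 - I is a (simple) pole.
  P(1) = 3 ≠ 0, so z = 1 is a (simple) pole.
  P(-3/2 + I/2) = 3/2 - I ≠ 0, so z = -3/2 + I/2 is a (simple) pole.
  P(1/2 - 2*I/3) = 47/36 - 4*I/3 ≠ 0, so z = 1/2 - 2*I/3 is a (simple) pole.

Poles of f: {-3/2 + I/2, -1 - I, 1/2 - 2*I/3, 1}

Final answer: {-3/2 + I/2, -1 - I, 1/2 - 2*I/3, 1}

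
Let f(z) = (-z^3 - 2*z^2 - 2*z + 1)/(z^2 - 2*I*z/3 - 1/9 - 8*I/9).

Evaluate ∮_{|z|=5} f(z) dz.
By the residue theorem, ∮_C f(z) dz = 2πi · (sum of the residues of f at the poles inside |z| = 5).

The denominator factors as (z + 2/3 + I/3)*(z - 2/3 - I), so the singularities of f are simple poles at z = -2/3 - I/3, z = 2/3 + I.
  |-2/3 - I/3|² = 5/9 < 25 = 5², so this pole is inside the contour.
  |2/3 + I|² = 13/9 < 25 = 5², so this pole is inside the contour.

With P(z) = -z^3 - 2*z^2 - 2*z + 1 and Q(z) = z^2 - 2*I*z/3 - 1/9 - 8*I/9, each pole is simple, so Res(f, z₀) = P(z₀)/Q'(z₀) with Q'(z) = 2*z - 2*I/3.
  Res(f, -2/3 - I/3) = P(-2/3 - I/3)/Q'(-2/3 - I/3) = (47/27 + 5*I/27)/(-4/3 - 4*I/3) = -13/18 + 7*I/12
  Res(f, 2/3 + I) = P(2/3 + I)/Q'(2/3 + I) = (67/27 - 5*I)/(4/3 + 4*I/3) = -17/18 - 101*I/36

Sum of residues inside C: -5/3 - 20*I/9
∮_C f(z) dz = 2πi · (-5/3 - 20*I/9) = pi*(40/9 - 10*I/3)

Final answer: pi*(40/9 - 10*I/3)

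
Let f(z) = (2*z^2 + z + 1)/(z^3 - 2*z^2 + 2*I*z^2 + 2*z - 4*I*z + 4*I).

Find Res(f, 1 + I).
Write f(z) = P(z)/Q(z) with P(z) = 2*z^2 + z + 1 and Q(z) = z^3 - 2*z^2 + 2*I*z^2 + 2*z - 4*I*z + 4*I.
The denominator factors as Q(z) = (z + 2*I)*(z - 1 - I)*(z - 1 + I), so z = 1 + I is a simple zero of Q and P is analytic there; z = 1 + I is therefore a simple pole and
  Res(f, z₀) = P(z₀)/Q'(z₀).

Q'(z) = 3*z^2 - 4*z + 4*I*z + 2 - 4*I, so Q'(1 + I) = -6 + 2*I.
P(1 + I) = 2 + 5*I.

Res(f, 1 + I) = (2 + 5*I)/(-6 + 2*I) = -1/20 - 17*I/20

Final answer: -1/20 - 17*I/20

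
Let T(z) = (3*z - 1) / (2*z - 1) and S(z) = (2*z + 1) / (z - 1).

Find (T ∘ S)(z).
(T ∘ S)(z) = T(S(z)) = ((3)*S(z) + (-1))/((2)*S(z) + (-1)). Multiply numerator and denominator by z - 1:
  numerator:   (3)*(2*z + 1) + (-1)*(z - 1) = 5*z + 4
  denominator: (2)*(2*z + 1) + (-1)*(z - 1) = 3*z + 3
(T ∘ S)(z) = (5*z + 4)/(3*z + 3)

Final answer: (5*z + 4)/(3*z + 3)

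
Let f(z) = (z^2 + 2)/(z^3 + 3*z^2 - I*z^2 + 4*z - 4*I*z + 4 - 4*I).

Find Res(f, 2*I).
Write f(z) = P(z)/Q(z) with P(z) = z^2 + 2 and Q(z) = z^3 + 3*z^2 - I*z^2 + 4*z - 4*I*z + 4 - 4*I.
The denominator factors as Q(z) = (z + 2)*(z + 1 + I)*(z - 2*I), so z = 2*I is a simple zero of Q and P is analytic there; z = 2*I is therefore a simple pole and
  Res(f, z₀) = P(z₀)/Q'(z₀).

Q'(z) = 3*z^2 + 6*z - 2*I*z + 4 - 4*I, so Q'(2*I) = -4 + 8*I.
P(2*I) = -2.

Res(f, 2*I) = (-2)/(-4 + 8*I) = 1/10 + I/5

Final answer: 1/10 + I/5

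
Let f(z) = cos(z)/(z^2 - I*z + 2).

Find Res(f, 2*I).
Write f(z) = P(z)/Q(z) with P(z) = cos(z) and Q(z) = z^2 - I*z + 2.
The denominator factors as Q(z) = (z + I)*(z - 2*I), so z = 2*I is a simple zero of Q and P is analytic there; z = 2*I is therefore a simple pole and
  Res(f, z₀) = P(z₀)/Q'(z₀).

Q'(z) = 2*z - I, so Q'(2*I) = 3*I.
P(2*I) = cosh(2).

Res(f, 2*I) = (cosh(2))/(3*I) = -I*cosh(2)/3

Final answer: -I*cosh(2)/3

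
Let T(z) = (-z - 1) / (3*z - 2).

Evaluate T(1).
-2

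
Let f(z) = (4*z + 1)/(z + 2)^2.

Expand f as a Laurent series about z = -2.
-7/(z + 2)^2 + 4/(z + 2)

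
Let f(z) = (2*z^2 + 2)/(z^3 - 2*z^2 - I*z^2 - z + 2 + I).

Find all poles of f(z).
{-1, 1, 2 + I}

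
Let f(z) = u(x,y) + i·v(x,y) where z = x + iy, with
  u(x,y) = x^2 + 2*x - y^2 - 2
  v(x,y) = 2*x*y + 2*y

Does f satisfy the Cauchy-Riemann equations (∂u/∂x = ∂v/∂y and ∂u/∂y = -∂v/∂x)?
∂u/∂x = 2*x + 2
∂v/∂y = 2*x + 2
∂u/∂y = -2*y
∂v/∂x = 2*y
∂u/∂x = ∂v/∂y and ∂u/∂y = -∂v/∂x hold identically; f is analytic.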